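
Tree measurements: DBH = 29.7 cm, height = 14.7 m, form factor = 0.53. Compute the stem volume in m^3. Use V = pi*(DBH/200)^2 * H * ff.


Formula: V = pi * (DBH/200)^2 * H * ff
Radius = DBH/200 = 29.7/200 = 0.1485 m
Radius^2 = 0.1485^2 = 0.02205225 m^2
V = pi * 0.02205225 * 14.7 * 0.53
V = 0.54 m^3

0.54


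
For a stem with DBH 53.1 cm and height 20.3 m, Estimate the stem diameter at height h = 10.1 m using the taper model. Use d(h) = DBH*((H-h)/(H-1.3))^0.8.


Taper: d(h) = DBH * ((H - h) / (H - 1.3))^0.8
Numerator = H - h = 20.3 - 10.1 = 10.2 m
Denominator = H - 1.3 = 20.3 - 1.3 = 19.0 m
Ratio = 10.2 / 19.0 = 0.53684
d = 53.1 * 0.53684^0.8 = 32.3 cm

32.3


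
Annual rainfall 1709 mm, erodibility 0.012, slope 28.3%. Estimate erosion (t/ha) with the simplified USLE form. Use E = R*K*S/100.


Formula: E = R * K * S / 100  (simplified USLE)
R * K = 1709 * 0.012 = 20.508
E = 20.508 * 28.3 / 100 = 5.8 t/ha

5.8


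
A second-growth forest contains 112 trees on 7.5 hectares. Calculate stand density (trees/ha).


Formula: Stand Density = N_trees / Area_ha
Density = 112 trees / 7.5 ha
Density = 15 trees/ha

15


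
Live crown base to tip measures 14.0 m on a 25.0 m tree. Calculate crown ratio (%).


Formula: Crown Ratio = (Crown Length / Total Height) * 100
CR = (14.0 m / 25.0 m) * 100
CR = 0.56 * 100 = 56.0%

56.0


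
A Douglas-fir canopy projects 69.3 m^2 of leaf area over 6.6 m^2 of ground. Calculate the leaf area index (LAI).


Formula: LAI = total leaf area / ground area  (dimensionless)
LAI = 69.3 m^2 / 6.6 m^2
LAI = 10.5

10.5


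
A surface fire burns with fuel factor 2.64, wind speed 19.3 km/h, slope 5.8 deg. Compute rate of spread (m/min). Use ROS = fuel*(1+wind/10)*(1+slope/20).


Formula: ROS = fuel * (1 + wind/10) * (1 + slope/20)
Wind factor = 1 + 19.3/10 = 2.93
Slope factor = 1 + 5.8/20 = 1.29
ROS = 2.64 * 2.93 * 1.29 = 9.98 m/min

9.98


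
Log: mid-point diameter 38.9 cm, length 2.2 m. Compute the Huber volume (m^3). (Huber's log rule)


Huber: V = Am * L,  Am = pi*(Dm/200)^2
Am = pi*(38.9/200)^2 = 0.118847 m^2
V = 0.118847*2.2 = 0.2615 m^3

0.2615


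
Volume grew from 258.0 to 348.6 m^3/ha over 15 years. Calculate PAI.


Formula: PAI = (V_T2 - V_T1) / (T2 - T1)
Volume increment = 348.6 - 258.0 = 90.6 m^3/ha
PAI = 90.6 / 15 = 6.04 m^3/ha/year

6.04


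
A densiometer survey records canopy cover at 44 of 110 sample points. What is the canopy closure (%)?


Formula: Canopy closure = covered points / total points * 100
Closure = 44 / 110 * 100
Closure = 0.4 * 100 = 40.0%

40.0


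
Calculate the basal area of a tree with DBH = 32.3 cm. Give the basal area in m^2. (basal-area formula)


Formula: BA = pi * (DBH/2)^2 / 10000  (cm^2 to m^2)
Radius = DBH/2 = 32.3/2 = 16.15 cm
BA = pi * 16.15^2 / 10000
   = 819.398 cm^2 / 10000
   = 0.0819 m^2

0.0819


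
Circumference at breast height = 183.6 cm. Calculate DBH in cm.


Formula: DBH = C / pi
DBH = 183.6 / pi
pi = 3.14159...
DBH = 58.4 cm

58.4


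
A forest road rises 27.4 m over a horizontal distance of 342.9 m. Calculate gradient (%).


Formula: Gradient = rise / run * 100
Gradient = 27.4 / 342.9 * 100 = 8.0%

8.0


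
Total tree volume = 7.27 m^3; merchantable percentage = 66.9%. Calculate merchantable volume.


Formula: MV = V_total * (merchantable_pct / 100)
Merchantable fraction = 66.9% / 100 = 0.669
MV = 7.27 m^3 * 0.669 = 4.864 m^3

4.864


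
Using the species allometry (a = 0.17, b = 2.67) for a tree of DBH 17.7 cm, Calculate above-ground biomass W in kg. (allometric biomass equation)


Formula: W = a * DBH^b  (allometric power law)
DBH^b = 17.7^2.67 = 2148.2688
W = 0.17 * 2148.2688 = 365.2 kg

365.2


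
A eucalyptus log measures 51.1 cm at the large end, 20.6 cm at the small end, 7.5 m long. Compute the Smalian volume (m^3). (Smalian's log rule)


Smalian: V = (A1 + A2)/2 * L,  A = pi*(D/200)^2
A1 = pi*(51.1/200)^2 = 0.205084 m^2
A2 = pi*(20.6/200)^2 = 0.033329 m^2
V = (0.205084+0.033329)/2*7.5 = 0.894 m^3

0.894


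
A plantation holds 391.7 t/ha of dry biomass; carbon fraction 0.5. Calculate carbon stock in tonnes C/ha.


Formula: Carbon Stock = Biomass * Carbon Fraction
C = 391.7 t/ha * 0.5
C = 195.9 t C/ha

195.9


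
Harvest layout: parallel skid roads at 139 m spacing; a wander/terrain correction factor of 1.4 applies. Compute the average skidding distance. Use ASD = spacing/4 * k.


Formula: ASD = (spacing / 4) * correction
Uncorrected distance = spacing / 4 = 139 / 4 = 34.75 m
ASD = 34.75 * 1.4 = 49 m

49


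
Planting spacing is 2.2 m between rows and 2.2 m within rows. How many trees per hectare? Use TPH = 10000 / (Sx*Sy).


Formula: TPH = 10000 m^2/ha / (spacing_x * spacing_y)
Area per tree = 2.2 m * 2.2 m = 4.84 m^2
TPH = 10000 / 4.84 = 2066 trees/ha

2066


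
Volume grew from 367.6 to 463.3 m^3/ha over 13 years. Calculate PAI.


Formula: PAI = (V_T2 - V_T1) / (T2 - T1)
Volume increment = 463.3 - 367.6 = 95.7 m^3/ha
PAI = 95.7 / 13 = 7.36 m^3/ha/year

7.36


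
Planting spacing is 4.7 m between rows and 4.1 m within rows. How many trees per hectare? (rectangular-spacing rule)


Formula: TPH = 10000 m^2/ha / (spacing_x * spacing_y)
Area per tree = 4.7 m * 4.1 m = 19.27 m^2
TPH = 10000 / 19.27 = 519 trees/ha

519


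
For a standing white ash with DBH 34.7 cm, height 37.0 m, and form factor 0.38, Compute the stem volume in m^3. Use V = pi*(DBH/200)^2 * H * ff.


Formula: V = pi * (DBH/200)^2 * H * ff
Radius = DBH/200 = 34.7/200 = 0.1735 m
Radius^2 = 0.1735^2 = 0.03010225 m^2
V = pi * 0.03010225 * 37.0 * 0.38
V = 1.33 m^3

1.33


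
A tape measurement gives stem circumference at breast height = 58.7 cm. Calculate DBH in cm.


Formula: DBH = C / pi
DBH = 58.7 / pi
pi = 3.14159...
DBH = 18.7 cm

18.7


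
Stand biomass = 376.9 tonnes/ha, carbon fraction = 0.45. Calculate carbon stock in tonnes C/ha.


Formula: Carbon Stock = Biomass * Carbon Fraction
C = 376.9 t/ha * 0.45
C = 169.6 t C/ha

169.6


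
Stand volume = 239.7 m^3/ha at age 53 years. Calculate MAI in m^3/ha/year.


Formula: MAI = Total Volume / Stand Age
MAI = 239.7 m^3/ha / 53 years
MAI = 4.52 m^3/ha/year

4.52


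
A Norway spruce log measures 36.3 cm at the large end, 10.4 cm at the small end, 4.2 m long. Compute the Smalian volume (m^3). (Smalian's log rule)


Smalian: V = (A1 + A2)/2 * L,  A = pi*(D/200)^2
A1 = pi*(36.3/200)^2 = 0.103491 m^2
A2 = pi*(10.4/200)^2 = 0.008495 m^2
V = (0.103491+0.008495)/2*4.2 = 0.2352 m^3

0.2352


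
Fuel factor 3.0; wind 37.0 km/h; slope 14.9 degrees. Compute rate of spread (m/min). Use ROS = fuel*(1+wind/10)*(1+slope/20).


Formula: ROS = fuel * (1 + wind/10) * (1 + slope/20)
Wind factor = 1 + 37.0/10 = 4.7
Slope factor = 1 + 14.9/20 = 1.745
ROS = 3.0 * 4.7 * 1.745 = 24.6 m/min

24.6


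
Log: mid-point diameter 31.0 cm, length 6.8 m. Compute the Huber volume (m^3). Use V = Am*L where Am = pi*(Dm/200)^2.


Huber: V = Am * L,  Am = pi*(Dm/200)^2
Am = pi*(31.0/200)^2 = 0.075477 m^2
V = 0.075477*6.8 = 0.5132 m^3

0.5132


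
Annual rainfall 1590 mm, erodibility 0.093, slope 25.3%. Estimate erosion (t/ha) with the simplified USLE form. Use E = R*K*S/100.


Formula: E = R * K * S / 100  (simplified USLE)
R * K = 1590 * 0.093 = 147.87
E = 147.87 * 25.3 / 100 = 37.41 t/ha

37.41


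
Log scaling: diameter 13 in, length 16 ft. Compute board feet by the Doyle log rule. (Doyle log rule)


Doyle: BF = (D - 4)^2 * L / 16
Adjusted diameter = 13 - 4 = 9 in
(D-4)^2 = 9^2 = 81
BF = 81 * 16 / 16 = 81 BF

81


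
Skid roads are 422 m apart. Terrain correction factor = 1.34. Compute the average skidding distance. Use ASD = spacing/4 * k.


Formula: ASD = (spacing / 4) * correction
Uncorrected distance = spacing / 4 = 422 / 4 = 105.5 m
ASD = 105.5 * 1.34 = 141 m

141


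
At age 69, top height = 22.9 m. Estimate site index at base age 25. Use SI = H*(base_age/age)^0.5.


Formula: SI = H_dom * (base_age / age)^0.5
Age ratio = 25 / 69 = 0.36232
sqrt(age_ratio) = 0.60193
SI = 22.9 * 0.60193 = 13.8 m

13.8


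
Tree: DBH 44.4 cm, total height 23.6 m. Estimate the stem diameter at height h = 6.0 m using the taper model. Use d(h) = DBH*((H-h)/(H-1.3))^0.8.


Taper: d(h) = DBH * ((H - h) / (H - 1.3))^0.8
Numerator = H - h = 23.6 - 6.0 = 17.6 m
Denominator = H - 1.3 = 23.6 - 1.3 = 22.3 m
Ratio = 17.6 / 22.3 = 0.78924
d = 44.4 * 0.78924^0.8 = 36.7 cm

36.7


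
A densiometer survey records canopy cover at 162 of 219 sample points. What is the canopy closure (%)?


Formula: Canopy closure = covered points / total points * 100
Closure = 162 / 219 * 100
Closure = 0.7397 * 100 = 74.0%

74.0


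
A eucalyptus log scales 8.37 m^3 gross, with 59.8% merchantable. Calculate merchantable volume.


Formula: MV = V_total * (merchantable_pct / 100)
Merchantable fraction = 59.8% / 100 = 0.598
MV = 8.37 m^3 * 0.598 = 5.005 m^3

5.005


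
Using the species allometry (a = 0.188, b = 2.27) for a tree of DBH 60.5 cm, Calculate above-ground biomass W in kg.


Formula: W = a * DBH^b  (allometric power law)
DBH^b = 60.5^2.27 = 11081.1466
W = 0.188 * 11081.1466 = 2083.3 kg

2083.3


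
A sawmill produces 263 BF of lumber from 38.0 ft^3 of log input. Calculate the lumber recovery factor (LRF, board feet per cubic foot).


Formula: LRF = Lumber Output (BF) / Log Input (ft^3)
LRF = 263 BF / 38.0 ft^3
LRF = 6.92 BF/ft^3

6.92


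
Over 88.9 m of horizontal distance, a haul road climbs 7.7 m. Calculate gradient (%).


Formula: Gradient = rise / run * 100
Gradient = 7.7 / 88.9 * 100 = 8.7%

8.7


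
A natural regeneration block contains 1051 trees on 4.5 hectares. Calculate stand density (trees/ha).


Formula: Stand Density = N_trees / Area_ha
Density = 1051 trees / 4.5 ha
Density = 234 trees/ha

234


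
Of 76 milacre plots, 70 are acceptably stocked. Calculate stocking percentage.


Formula: Stocking % = stocked plots / total plots * 100
Stocking = 70 / 76 * 100
Stocking = 0.9211 * 100 = 92.1%

92.1


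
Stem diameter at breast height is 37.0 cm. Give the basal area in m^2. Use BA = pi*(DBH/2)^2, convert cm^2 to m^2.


Formula: BA = pi * (DBH/2)^2 / 10000  (cm^2 to m^2)
Radius = DBH/2 = 37.0/2 = 18.5 cm
BA = pi * 18.5^2 / 10000
   = 1075.2101 cm^2 / 10000
   = 0.1075 m^2

0.1075


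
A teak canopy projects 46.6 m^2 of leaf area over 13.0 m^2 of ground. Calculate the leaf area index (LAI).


Formula: LAI = total leaf area / ground area  (dimensionless)
LAI = 46.6 m^2 / 13.0 m^2
LAI = 3.58

3.58


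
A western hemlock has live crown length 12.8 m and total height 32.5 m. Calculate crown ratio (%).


Formula: Crown Ratio = (Crown Length / Total Height) * 100
CR = (12.8 m / 32.5 m) * 100
CR = 0.3938 * 100 = 39.4%

39.4


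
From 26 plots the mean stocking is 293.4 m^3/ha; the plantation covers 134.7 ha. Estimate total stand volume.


Formula: Total Volume = Mean Volume per ha * Total Area
Total Volume = 293.4 m^3/ha * 134.7 ha
Total Volume = 39521 m^3

39521


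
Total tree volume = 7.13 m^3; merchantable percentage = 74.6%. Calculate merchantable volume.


Formula: MV = V_total * (merchantable_pct / 100)
Merchantable fraction = 74.6% / 100 = 0.746
MV = 7.13 m^3 * 0.746 = 5.319 m^3

5.319


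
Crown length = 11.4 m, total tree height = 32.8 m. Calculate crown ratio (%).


Formula: Crown Ratio = (Crown Length / Total Height) * 100
CR = (11.4 m / 32.8 m) * 100
CR = 0.3476 * 100 = 34.8%

34.8


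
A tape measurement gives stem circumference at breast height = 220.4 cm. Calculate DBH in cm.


Formula: DBH = C / pi
DBH = 220.4 / pi
pi = 3.14159...
DBH = 70.2 cm

70.2


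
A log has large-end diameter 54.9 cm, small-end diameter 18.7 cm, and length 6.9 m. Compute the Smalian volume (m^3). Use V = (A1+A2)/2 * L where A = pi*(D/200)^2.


Smalian: V = (A1 + A2)/2 * L,  A = pi*(D/200)^2
A1 = pi*(54.9/200)^2 = 0.23672 m^2
A2 = pi*(18.7/200)^2 = 0.027465 m^2
V = (0.23672+0.027465)/2*6.9 = 0.9114 m^3

0.9114


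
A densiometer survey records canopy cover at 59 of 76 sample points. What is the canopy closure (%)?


Formula: Canopy closure = covered points / total points * 100
Closure = 59 / 76 * 100
Closure = 0.7763 * 100 = 77.6%

77.6


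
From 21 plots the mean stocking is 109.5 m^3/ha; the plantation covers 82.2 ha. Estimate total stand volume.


Formula: Total Volume = Mean Volume per ha * Total Area
Total Volume = 109.5 m^3/ha * 82.2 ha
Total Volume = 9001 m^3

9001


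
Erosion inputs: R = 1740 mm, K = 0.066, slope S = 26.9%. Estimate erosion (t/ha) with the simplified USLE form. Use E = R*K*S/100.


Formula: E = R * K * S / 100  (simplified USLE)
R * K = 1740 * 0.066 = 114.84
E = 114.84 * 26.9 / 100 = 30.89 t/ha

30.89


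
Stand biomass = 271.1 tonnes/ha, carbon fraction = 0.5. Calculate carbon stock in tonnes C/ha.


Formula: Carbon Stock = Biomass * Carbon Fraction
C = 271.1 t/ha * 0.5
C = 135.6 t C/ha

135.6


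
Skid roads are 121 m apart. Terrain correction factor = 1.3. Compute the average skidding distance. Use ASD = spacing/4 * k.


Formula: ASD = (spacing / 4) * correction
Uncorrected distance = spacing / 4 = 121 / 4 = 30.25 m
ASD = 30.25 * 1.3 = 39 m

39


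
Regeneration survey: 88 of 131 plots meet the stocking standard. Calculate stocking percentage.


Formula: Stocking % = stocked plots / total plots * 100
Stocking = 88 / 131 * 100
Stocking = 0.6718 * 100 = 67.2%

67.2


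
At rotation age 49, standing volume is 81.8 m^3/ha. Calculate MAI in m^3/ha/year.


Formula: MAI = Total Volume / Stand Age
MAI = 81.8 m^3/ha / 49 years
MAI = 1.67 m^3/ha/year

1.67


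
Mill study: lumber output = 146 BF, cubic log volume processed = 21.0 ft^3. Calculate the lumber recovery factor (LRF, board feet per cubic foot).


Formula: LRF = Lumber Output (BF) / Log Input (ft^3)
LRF = 146 BF / 21.0 ft^3
LRF = 6.95 BF/ft^3

6.95


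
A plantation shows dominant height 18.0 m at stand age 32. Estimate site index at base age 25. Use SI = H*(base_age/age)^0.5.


Formula: SI = H_dom * (base_age / age)^0.5
Age ratio = 25 / 32 = 0.78125
sqrt(age_ratio) = 0.88388
SI = 18.0 * 0.88388 = 15.9 m

15.9


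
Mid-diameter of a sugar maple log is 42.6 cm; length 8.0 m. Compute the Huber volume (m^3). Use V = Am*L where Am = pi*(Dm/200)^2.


Huber: V = Am * L,  Am = pi*(Dm/200)^2
Am = pi*(42.6/200)^2 = 0.142531 m^2
V = 0.142531*8.0 = 1.1402 m^3

1.1402


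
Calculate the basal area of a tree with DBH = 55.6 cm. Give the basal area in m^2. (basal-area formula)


Formula: BA = pi * (DBH/2)^2 / 10000  (cm^2 to m^2)
Radius = DBH/2 = 55.6/2 = 27.8 cm
BA = pi * 27.8^2 / 10000
   = 2427.9485 cm^2 / 10000
   = 0.2428 m^2

0.2428


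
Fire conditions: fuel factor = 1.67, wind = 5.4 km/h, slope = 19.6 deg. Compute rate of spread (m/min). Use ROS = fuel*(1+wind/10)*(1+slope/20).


Formula: ROS = fuel * (1 + wind/10) * (1 + slope/20)
Wind factor = 1 + 5.4/10 = 1.54
Slope factor = 1 + 19.6/20 = 1.98
ROS = 1.67 * 1.54 * 1.98 = 5.09 m/min

5.09


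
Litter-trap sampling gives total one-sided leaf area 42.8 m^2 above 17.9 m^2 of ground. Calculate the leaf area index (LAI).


Formula: LAI = total leaf area / ground area  (dimensionless)
LAI = 42.8 m^2 / 17.9 m^2
LAI = 2.39

2.39


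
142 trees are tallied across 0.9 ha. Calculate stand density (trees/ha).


Formula: Stand Density = N_trees / Area_ha
Density = 142 trees / 0.9 ha
Density = 158 trees/ha

158


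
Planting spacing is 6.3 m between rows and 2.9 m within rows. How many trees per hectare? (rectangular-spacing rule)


Formula: TPH = 10000 m^2/ha / (spacing_x * spacing_y)
Area per tree = 6.3 m * 2.9 m = 18.27 m^2
TPH = 10000 / 18.27 = 547 trees/ha

547


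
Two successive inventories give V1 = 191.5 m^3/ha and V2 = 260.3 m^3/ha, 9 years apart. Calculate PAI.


Formula: PAI = (V_T2 - V_T1) / (T2 - T1)
Volume increment = 260.3 - 191.5 = 68.8 m^3/ha
PAI = 68.8 / 9 = 7.64 m^3/ha/year

7.64


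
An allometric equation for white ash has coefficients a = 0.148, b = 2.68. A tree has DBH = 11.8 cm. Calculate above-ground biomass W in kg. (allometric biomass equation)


Formula: W = a * DBH^b  (allometric power law)
DBH^b = 11.8^2.68 = 745.8368
W = 0.148 * 745.8368 = 110.4 kg

110.4


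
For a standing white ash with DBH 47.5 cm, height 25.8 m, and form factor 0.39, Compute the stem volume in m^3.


Formula: V = pi * (DBH/200)^2 * H * ff
Radius = DBH/200 = 47.5/200 = 0.2375 m
Radius^2 = 0.2375^2 = 0.05640625 m^2
V = pi * 0.05640625 * 25.8 * 0.39
V = 1.783 m^3

1.783


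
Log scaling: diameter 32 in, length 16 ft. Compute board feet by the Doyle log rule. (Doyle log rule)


Doyle: BF = (D - 4)^2 * L / 16
Adjusted diameter = 32 - 4 = 28 in
(D-4)^2 = 28^2 = 784
BF = 784 * 16 / 16 = 784 BF

784


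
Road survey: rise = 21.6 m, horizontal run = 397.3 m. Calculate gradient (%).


Formula: Gradient = rise / run * 100
Gradient = 21.6 / 397.3 * 100 = 5.4%

5.4


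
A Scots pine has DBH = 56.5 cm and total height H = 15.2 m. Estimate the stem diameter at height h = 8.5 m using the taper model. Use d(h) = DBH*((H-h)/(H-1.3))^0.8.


Taper: d(h) = DBH * ((H - h) / (H - 1.3))^0.8
Numerator = H - h = 15.2 - 8.5 = 6.7 m
Denominator = H - 1.3 = 15.2 - 1.3 = 13.9 m
Ratio = 6.7 / 13.9 = 0.48201
d = 56.5 * 0.48201^0.8 = 31.5 cm

31.5


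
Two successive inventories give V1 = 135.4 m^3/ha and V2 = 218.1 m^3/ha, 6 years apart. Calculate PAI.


Formula: PAI = (V_T2 - V_T1) / (T2 - T1)
Volume increment = 218.1 - 135.4 = 82.7 m^3/ha
PAI = 82.7 / 6 = 13.78 m^3/ha/year

13.78


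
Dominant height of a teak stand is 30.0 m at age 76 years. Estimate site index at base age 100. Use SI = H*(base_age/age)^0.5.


Formula: SI = H_dom * (base_age / age)^0.5
Age ratio = 100 / 76 = 1.31579
sqrt(age_ratio) = 1.14708
SI = 30.0 * 1.14708 = 34.4 m

34.4


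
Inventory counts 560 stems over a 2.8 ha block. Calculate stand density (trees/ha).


Formula: Stand Density = N_trees / Area_ha
Density = 560 trees / 2.8 ha
Density = 200 trees/ha

200


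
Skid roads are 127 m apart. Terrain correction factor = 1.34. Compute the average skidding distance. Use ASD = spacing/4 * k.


Formula: ASD = (spacing / 4) * correction
Uncorrected distance = spacing / 4 = 127 / 4 = 31.75 m
ASD = 31.75 * 1.34 = 43 m

43


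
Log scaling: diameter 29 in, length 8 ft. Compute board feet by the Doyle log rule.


Doyle: BF = (D - 4)^2 * L / 16
Adjusted diameter = 29 - 4 = 25 in
(D-4)^2 = 25^2 = 625
BF = 625 * 8 / 16 = 313 BF

313


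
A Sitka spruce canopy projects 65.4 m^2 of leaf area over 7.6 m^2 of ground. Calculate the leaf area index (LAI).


Formula: LAI = total leaf area / ground area  (dimensionless)
LAI = 65.4 m^2 / 7.6 m^2
LAI = 8.61

8.61


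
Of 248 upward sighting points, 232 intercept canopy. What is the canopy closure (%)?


Formula: Canopy closure = covered points / total points * 100
Closure = 232 / 248 * 100
Closure = 0.9355 * 100 = 93.5%

93.5


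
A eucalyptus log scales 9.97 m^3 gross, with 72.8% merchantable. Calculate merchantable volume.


Formula: MV = V_total * (merchantable_pct / 100)
Merchantable fraction = 72.8% / 100 = 0.728
MV = 9.97 m^3 * 0.728 = 7.258 m^3

7.258


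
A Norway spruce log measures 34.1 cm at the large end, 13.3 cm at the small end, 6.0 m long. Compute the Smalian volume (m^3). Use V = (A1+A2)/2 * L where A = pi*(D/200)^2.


Smalian: V = (A1 + A2)/2 * L,  A = pi*(D/200)^2
A1 = pi*(34.1/200)^2 = 0.091327 m^2
A2 = pi*(13.3/200)^2 = 0.013893 m^2
V = (0.091327+0.013893)/2*6.0 = 0.3157 m^3

0.3157


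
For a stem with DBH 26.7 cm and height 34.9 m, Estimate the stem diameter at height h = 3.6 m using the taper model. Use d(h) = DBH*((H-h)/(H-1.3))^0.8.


Taper: d(h) = DBH * ((H - h) / (H - 1.3))^0.8
Numerator = H - h = 34.9 - 3.6 = 31.3 m
Denominator = H - 1.3 = 34.9 - 1.3 = 33.6 m
Ratio = 31.3 / 33.6 = 0.93155
d = 26.7 * 0.93155^0.8 = 25.2 cm

25.2


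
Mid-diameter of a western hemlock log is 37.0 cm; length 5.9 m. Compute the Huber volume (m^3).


Huber: V = Am * L,  Am = pi*(Dm/200)^2
Am = pi*(37.0/200)^2 = 0.107521 m^2
V = 0.107521*5.9 = 0.6344 m^3

0.6344


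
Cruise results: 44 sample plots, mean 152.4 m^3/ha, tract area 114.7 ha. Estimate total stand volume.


Formula: Total Volume = Mean Volume per ha * Total Area
Total Volume = 152.4 m^3/ha * 114.7 ha
Total Volume = 17480 m^3

17480


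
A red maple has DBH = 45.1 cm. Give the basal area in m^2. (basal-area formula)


Formula: BA = pi * (DBH/2)^2 / 10000  (cm^2 to m^2)
Radius = DBH/2 = 45.1/2 = 22.55 cm
BA = pi * 22.55^2 / 10000
   = 1597.5077 cm^2 / 10000
   = 0.1598 m^2

0.1598


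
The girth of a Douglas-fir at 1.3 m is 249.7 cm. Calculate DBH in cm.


Formula: DBH = C / pi
DBH = 249.7 / pi
pi = 3.14159...
DBH = 79.5 cm

79.5


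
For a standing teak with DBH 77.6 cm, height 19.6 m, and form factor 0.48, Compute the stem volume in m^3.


Formula: V = pi * (DBH/200)^2 * H * ff
Radius = DBH/200 = 77.6/200 = 0.388 m
Radius^2 = 0.388^2 = 0.150544 m^2
V = pi * 0.150544 * 19.6 * 0.48
V = 4.449 m^3

4.449


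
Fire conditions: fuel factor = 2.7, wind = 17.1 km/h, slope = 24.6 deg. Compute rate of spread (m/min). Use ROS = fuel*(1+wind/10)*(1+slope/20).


Formula: ROS = fuel * (1 + wind/10) * (1 + slope/20)
Wind factor = 1 + 17.1/10 = 2.71
Slope factor = 1 + 24.6/20 = 2.23
ROS = 2.7 * 2.71 * 2.23 = 16.32 m/min

16.32


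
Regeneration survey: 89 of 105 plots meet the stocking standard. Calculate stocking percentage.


Formula: Stocking % = stocked plots / total plots * 100
Stocking = 89 / 105 * 100
Stocking = 0.8476 * 100 = 84.8%

84.8


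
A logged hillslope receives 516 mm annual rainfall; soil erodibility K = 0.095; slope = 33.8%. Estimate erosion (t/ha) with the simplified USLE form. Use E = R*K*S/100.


Formula: E = R * K * S / 100  (simplified USLE)
R * K = 516 * 0.095 = 49.02
E = 49.02 * 33.8 / 100 = 16.57 t/ha

16.57


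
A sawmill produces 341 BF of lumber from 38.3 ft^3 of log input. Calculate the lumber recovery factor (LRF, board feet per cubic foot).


Formula: LRF = Lumber Output (BF) / Log Input (ft^3)
LRF = 341 BF / 38.3 ft^3
LRF = 8.9 BF/ft^3

8.9


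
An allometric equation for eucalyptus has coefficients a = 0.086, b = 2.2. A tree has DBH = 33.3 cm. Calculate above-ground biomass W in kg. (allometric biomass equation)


Formula: W = a * DBH^b  (allometric power law)
DBH^b = 33.3^2.2 = 2235.5136
W = 0.086 * 2235.5136 = 192.3 kg

192.3


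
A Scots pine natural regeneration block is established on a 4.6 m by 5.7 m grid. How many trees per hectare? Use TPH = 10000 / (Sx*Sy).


Formula: TPH = 10000 m^2/ha / (spacing_x * spacing_y)
Area per tree = 4.6 m * 5.7 m = 26.22 m^2
TPH = 10000 / 26.22 = 381 trees/ha

381


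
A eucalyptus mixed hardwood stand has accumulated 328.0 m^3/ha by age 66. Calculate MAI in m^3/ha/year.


Formula: MAI = Total Volume / Stand Age
MAI = 328.0 m^3/ha / 66 years
MAI = 4.97 m^3/ha/year

4.97


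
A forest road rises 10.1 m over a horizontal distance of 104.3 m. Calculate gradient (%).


Formula: Gradient = rise / run * 100
Gradient = 10.1 / 104.3 * 100 = 9.7%

9.7


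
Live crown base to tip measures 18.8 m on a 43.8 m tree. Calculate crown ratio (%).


Formula: Crown Ratio = (Crown Length / Total Height) * 100
CR = (18.8 m / 43.8 m) * 100
CR = 0.4292 * 100 = 42.9%

42.9


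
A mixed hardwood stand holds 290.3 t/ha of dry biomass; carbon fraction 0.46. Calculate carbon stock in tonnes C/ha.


Formula: Carbon Stock = Biomass * Carbon Fraction
C = 290.3 t/ha * 0.46
C = 133.5 t C/ha

133.5


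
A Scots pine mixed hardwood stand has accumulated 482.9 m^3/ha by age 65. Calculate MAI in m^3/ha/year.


Formula: MAI = Total Volume / Stand Age
MAI = 482.9 m^3/ha / 65 years
MAI = 7.43 m^3/ha/year

7.43


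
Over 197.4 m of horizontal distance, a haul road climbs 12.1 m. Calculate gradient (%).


Formula: Gradient = rise / run * 100
Gradient = 12.1 / 197.4 * 100 = 6.1%

6.1


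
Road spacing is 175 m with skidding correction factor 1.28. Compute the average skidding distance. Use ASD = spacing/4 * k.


Formula: ASD = (spacing / 4) * correction
Uncorrected distance = spacing / 4 = 175 / 4 = 43.75 m
ASD = 43.75 * 1.28 = 56 m

56


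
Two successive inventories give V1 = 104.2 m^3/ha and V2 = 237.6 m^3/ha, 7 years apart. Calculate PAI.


Formula: PAI = (V_T2 - V_T1) / (T2 - T1)
Volume increment = 237.6 - 104.2 = 133.4 m^3/ha
PAI = 133.4 / 7 = 19.06 m^3/ha/year

19.06


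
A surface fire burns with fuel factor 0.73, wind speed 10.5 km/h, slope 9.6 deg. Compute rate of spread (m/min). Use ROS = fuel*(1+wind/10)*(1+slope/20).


Formula: ROS = fuel * (1 + wind/10) * (1 + slope/20)
Wind factor = 1 + 10.5/10 = 2.05
Slope factor = 1 + 9.6/20 = 1.48
ROS = 0.73 * 2.05 * 1.48 = 2.21 m/min

2.21


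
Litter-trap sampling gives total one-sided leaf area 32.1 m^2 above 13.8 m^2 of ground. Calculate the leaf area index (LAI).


Formula: LAI = total leaf area / ground area  (dimensionless)
LAI = 32.1 m^2 / 13.8 m^2
LAI = 2.33

2.33


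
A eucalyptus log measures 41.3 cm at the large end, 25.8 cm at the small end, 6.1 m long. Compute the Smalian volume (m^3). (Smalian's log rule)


Smalian: V = (A1 + A2)/2 * L,  A = pi*(D/200)^2
A1 = pi*(41.3/200)^2 = 0.133965 m^2
A2 = pi*(25.8/200)^2 = 0.052279 m^2
V = (0.133965+0.052279)/2*6.1 = 0.568 m^3

0.568


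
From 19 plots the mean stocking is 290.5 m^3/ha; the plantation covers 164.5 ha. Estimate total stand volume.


Formula: Total Volume = Mean Volume per ha * Total Area
Total Volume = 290.5 m^3/ha * 164.5 ha
Total Volume = 47787 m^3

47787


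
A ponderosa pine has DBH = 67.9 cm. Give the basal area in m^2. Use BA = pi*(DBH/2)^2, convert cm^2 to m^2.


Formula: BA = pi * (DBH/2)^2 / 10000  (cm^2 to m^2)
Radius = DBH/2 = 67.9/2 = 33.95 cm
BA = pi * 33.95^2 / 10000
   = 3621.0075 cm^2 / 10000
   = 0.3621 m^2

0.3621


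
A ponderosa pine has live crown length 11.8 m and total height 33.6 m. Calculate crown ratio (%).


Formula: Crown Ratio = (Crown Length / Total Height) * 100
CR = (11.8 m / 33.6 m) * 100
CR = 0.3512 * 100 = 35.1%

35.1


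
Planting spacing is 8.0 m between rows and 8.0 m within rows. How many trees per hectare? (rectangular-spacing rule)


Formula: TPH = 10000 m^2/ha / (spacing_x * spacing_y)
Area per tree = 8.0 m * 8.0 m = 64.0 m^2
TPH = 10000 / 64.0 = 156 trees/ha

156


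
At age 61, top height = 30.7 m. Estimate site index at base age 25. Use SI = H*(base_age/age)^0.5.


Formula: SI = H_dom * (base_age / age)^0.5
Age ratio = 25 / 61 = 0.40984
sqrt(age_ratio) = 0.64018
SI = 30.7 * 0.64018 = 19.7 m

19.7


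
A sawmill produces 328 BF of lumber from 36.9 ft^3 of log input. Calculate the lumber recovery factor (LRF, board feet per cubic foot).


Formula: LRF = Lumber Output (BF) / Log Input (ft^3)
LRF = 328 BF / 36.9 ft^3
LRF = 8.89 BF/ft^3

8.89


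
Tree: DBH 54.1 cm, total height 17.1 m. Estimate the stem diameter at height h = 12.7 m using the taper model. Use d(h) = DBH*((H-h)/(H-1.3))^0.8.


Taper: d(h) = DBH * ((H - h) / (H - 1.3))^0.8
Numerator = H - h = 17.1 - 12.7 = 4.4 m
Denominator = H - 1.3 = 17.1 - 1.3 = 15.8 m
Ratio = 4.4 / 15.8 = 0.27848
d = 54.1 * 0.27848^0.8 = 19.5 cm

19.5


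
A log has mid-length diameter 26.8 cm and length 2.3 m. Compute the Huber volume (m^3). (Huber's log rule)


Huber: V = Am * L,  Am = pi*(Dm/200)^2
Am = pi*(26.8/200)^2 = 0.05641 m^2
V = 0.05641*2.3 = 0.1297 m^3

0.1297


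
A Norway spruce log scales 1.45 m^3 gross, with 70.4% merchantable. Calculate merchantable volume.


Formula: MV = V_total * (merchantable_pct / 100)
Merchantable fraction = 70.4% / 100 = 0.704
MV = 1.45 m^3 * 0.704 = 1.021 m^3

1.021


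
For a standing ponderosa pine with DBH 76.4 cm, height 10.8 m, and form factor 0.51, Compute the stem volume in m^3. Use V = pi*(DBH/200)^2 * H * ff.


Formula: V = pi * (DBH/200)^2 * H * ff
Radius = DBH/200 = 76.4/200 = 0.382 m
Radius^2 = 0.382^2 = 0.145924 m^2
V = pi * 0.145924 * 10.8 * 0.51
V = 2.525 m^3

2.525


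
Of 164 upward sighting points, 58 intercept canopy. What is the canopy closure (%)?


Formula: Canopy closure = covered points / total points * 100
Closure = 58 / 164 * 100
Closure = 0.3537 * 100 = 35.4%

35.4


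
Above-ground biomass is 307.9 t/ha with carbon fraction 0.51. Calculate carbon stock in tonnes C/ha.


Formula: Carbon Stock = Biomass * Carbon Fraction
C = 307.9 t/ha * 0.51
C = 157.0 t C/ha

157.0


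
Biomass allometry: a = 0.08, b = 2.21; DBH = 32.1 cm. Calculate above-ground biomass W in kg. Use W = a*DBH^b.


Formula: W = a * DBH^b  (allometric power law)
DBH^b = 32.1^2.21 = 2134.893
W = 0.08 * 2134.893 = 170.8 kg

170.8


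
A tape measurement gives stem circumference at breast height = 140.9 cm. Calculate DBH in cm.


Formula: DBH = C / pi
DBH = 140.9 / pi
pi = 3.14159...
DBH = 44.8 cm

44.8


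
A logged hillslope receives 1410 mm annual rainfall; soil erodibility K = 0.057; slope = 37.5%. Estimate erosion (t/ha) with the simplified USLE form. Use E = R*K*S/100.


Formula: E = R * K * S / 100  (simplified USLE)
R * K = 1410 * 0.057 = 80.37
E = 80.37 * 37.5 / 100 = 30.14 t/ha

30.14


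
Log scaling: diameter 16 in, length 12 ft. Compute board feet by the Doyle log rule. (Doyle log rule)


Doyle: BF = (D - 4)^2 * L / 16
Adjusted diameter = 16 - 4 = 12 in
(D-4)^2 = 12^2 = 144
BF = 144 * 12 / 16 = 108 BF

108


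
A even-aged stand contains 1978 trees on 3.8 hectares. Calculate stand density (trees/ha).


Formula: Stand Density = N_trees / Area_ha
Density = 1978 trees / 3.8 ha
Density = 521 trees/ha

521


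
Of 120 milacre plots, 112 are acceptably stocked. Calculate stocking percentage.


Formula: Stocking % = stocked plots / total plots * 100
Stocking = 112 / 120 * 100
Stocking = 0.9333 * 100 = 93.3%

93.3


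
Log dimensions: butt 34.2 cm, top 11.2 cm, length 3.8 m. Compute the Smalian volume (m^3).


Smalian: V = (A1 + A2)/2 * L,  A = pi*(D/200)^2
A1 = pi*(34.2/200)^2 = 0.091863 m^2
A2 = pi*(11.2/200)^2 = 0.009852 m^2
V = (0.091863+0.009852)/2*3.8 = 0.1933 m^3

0.1933


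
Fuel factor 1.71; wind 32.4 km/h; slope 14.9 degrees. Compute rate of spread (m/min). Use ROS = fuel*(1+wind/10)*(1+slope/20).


Formula: ROS = fuel * (1 + wind/10) * (1 + slope/20)
Wind factor = 1 + 32.4/10 = 4.24
Slope factor = 1 + 14.9/20 = 1.745
ROS = 1.71 * 4.24 * 1.745 = 12.65 m/min

12.65


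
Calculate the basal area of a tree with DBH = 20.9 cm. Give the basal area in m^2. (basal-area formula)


Formula: BA = pi * (DBH/2)^2 / 10000  (cm^2 to m^2)
Radius = DBH/2 = 20.9/2 = 10.45 cm
BA = pi * 10.45^2 / 10000
   = 343.0698 cm^2 / 10000
   = 0.0343 m^2

0.0343


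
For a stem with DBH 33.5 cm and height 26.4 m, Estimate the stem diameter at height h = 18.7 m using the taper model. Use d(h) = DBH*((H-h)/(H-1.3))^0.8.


Taper: d(h) = DBH * ((H - h) / (H - 1.3))^0.8
Numerator = H - h = 26.4 - 18.7 = 7.7 m
Denominator = H - 1.3 = 26.4 - 1.3 = 25.1 m
Ratio = 7.7 / 25.1 = 0.30677
d = 33.5 * 0.30677^0.8 = 13.0 cm

13.0


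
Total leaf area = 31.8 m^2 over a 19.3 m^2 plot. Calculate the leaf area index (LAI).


Formula: LAI = total leaf area / ground area  (dimensionless)
LAI = 31.8 m^2 / 19.3 m^2
LAI = 1.65

1.65


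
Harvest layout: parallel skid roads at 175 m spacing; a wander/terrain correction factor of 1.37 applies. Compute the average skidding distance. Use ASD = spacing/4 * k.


Formula: ASD = (spacing / 4) * correction
Uncorrected distance = spacing / 4 = 175 / 4 = 43.75 m
ASD = 43.75 * 1.37 = 60 m

60


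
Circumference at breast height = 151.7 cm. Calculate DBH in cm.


Formula: DBH = C / pi
DBH = 151.7 / pi
pi = 3.14159...
DBH = 48.3 cm

48.3


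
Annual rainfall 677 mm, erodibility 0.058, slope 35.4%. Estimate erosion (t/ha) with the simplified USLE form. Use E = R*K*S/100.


Formula: E = R * K * S / 100  (simplified USLE)
R * K = 677 * 0.058 = 39.266
E = 39.266 * 35.4 / 100 = 13.9 t/ha

13.9


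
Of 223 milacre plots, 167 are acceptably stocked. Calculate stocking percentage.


Formula: Stocking % = stocked plots / total plots * 100
Stocking = 167 / 223 * 100
Stocking = 0.7489 * 100 = 74.9%

74.9


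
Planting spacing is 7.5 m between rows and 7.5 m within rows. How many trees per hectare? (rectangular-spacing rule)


Formula: TPH = 10000 m^2/ha / (spacing_x * spacing_y)
Area per tree = 7.5 m * 7.5 m = 56.25 m^2
TPH = 10000 / 56.25 = 178 trees/ha

178


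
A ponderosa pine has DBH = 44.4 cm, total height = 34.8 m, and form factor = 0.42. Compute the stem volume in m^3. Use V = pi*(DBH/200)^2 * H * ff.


Formula: V = pi * (DBH/200)^2 * H * ff
Radius = DBH/200 = 44.4/200 = 0.222 m
Radius^2 = 0.222^2 = 0.049284 m^2
V = pi * 0.049284 * 34.8 * 0.42
V = 2.263 m^3

2.263


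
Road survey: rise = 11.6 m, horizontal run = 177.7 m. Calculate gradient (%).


Formula: Gradient = rise / run * 100
Gradient = 11.6 / 177.7 * 100 = 6.5%

6.5


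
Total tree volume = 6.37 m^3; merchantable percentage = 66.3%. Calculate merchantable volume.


Formula: MV = V_total * (merchantable_pct / 100)
Merchantable fraction = 66.3% / 100 = 0.663
MV = 6.37 m^3 * 0.663 = 4.223 m^3

4.223


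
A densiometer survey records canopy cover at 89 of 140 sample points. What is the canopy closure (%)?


Formula: Canopy closure = covered points / total points * 100
Closure = 89 / 140 * 100
Closure = 0.6357 * 100 = 63.6%

63.6


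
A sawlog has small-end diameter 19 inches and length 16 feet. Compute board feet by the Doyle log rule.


Doyle: BF = (D - 4)^2 * L / 16
Adjusted diameter = 19 - 4 = 15 in
(D-4)^2 = 15^2 = 225
BF = 225 * 16 / 16 = 225 BF

225


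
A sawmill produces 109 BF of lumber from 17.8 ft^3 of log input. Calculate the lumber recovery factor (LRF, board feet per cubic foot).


Formula: LRF = Lumber Output (BF) / Log Input (ft^3)
LRF = 109 BF / 17.8 ft^3
LRF = 6.12 BF/ft^3

6.12


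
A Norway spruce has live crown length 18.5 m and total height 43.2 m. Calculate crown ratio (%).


Formula: Crown Ratio = (Crown Length / Total Height) * 100
CR = (18.5 m / 43.2 m) * 100
CR = 0.4282 * 100 = 42.8%

42.8


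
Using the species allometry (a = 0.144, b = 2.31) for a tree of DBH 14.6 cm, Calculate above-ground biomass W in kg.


Formula: W = a * DBH^b  (allometric power law)
DBH^b = 14.6^2.31 = 489.39
W = 0.144 * 489.39 = 70.5 kg

70.5


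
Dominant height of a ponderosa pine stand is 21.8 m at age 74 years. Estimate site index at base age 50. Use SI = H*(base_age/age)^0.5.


Formula: SI = H_dom * (base_age / age)^0.5
Age ratio = 50 / 74 = 0.67568
sqrt(age_ratio) = 0.82199
SI = 21.8 * 0.82199 = 17.9 m

17.9


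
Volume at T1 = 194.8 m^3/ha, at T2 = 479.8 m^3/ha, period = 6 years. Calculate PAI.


Formula: PAI = (V_T2 - V_T1) / (T2 - T1)
Volume increment = 479.8 - 194.8 = 285.0 m^3/ha
PAI = 285.0 / 6 = 47.5 m^3/ha/year

47.5


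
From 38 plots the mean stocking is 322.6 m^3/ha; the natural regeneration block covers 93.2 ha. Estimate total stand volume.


Formula: Total Volume = Mean Volume per ha * Total Area
Total Volume = 322.6 m^3/ha * 93.2 ha
Total Volume = 30066 m^3

30066


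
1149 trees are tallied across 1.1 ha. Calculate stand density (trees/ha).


Formula: Stand Density = N_trees / Area_ha
Density = 1149 trees / 1.1 ha
Density = 1045 trees/ha

1045


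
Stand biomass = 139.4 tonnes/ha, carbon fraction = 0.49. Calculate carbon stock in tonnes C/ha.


Formula: Carbon Stock = Biomass * Carbon Fraction
C = 139.4 t/ha * 0.49
C = 68.3 t C/ha

68.3


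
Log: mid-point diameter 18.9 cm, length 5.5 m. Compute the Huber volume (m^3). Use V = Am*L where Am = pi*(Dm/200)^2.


Huber: V = Am * L,  Am = pi*(Dm/200)^2
Am = pi*(18.9/200)^2 = 0.028055 m^2
V = 0.028055*5.5 = 0.1543 m^3

0.1543


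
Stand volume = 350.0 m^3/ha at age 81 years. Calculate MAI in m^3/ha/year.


Formula: MAI = Total Volume / Stand Age
MAI = 350.0 m^3/ha / 81 years
MAI = 4.32 m^3/ha/year

4.32


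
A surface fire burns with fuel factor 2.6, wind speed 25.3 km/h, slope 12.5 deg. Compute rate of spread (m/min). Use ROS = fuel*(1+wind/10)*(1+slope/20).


Formula: ROS = fuel * (1 + wind/10) * (1 + slope/20)
Wind factor = 1 + 25.3/10 = 3.53
Slope factor = 1 + 12.5/20 = 1.625
ROS = 2.6 * 3.53 * 1.625 = 14.91 m/min

14.91


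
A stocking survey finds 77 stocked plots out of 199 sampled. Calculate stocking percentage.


Formula: Stocking % = stocked plots / total plots * 100
Stocking = 77 / 199 * 100
Stocking = 0.3869 * 100 = 38.7%

38.7


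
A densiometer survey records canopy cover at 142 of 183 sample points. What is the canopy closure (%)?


Formula: Canopy closure = covered points / total points * 100
Closure = 142 / 183 * 100
Closure = 0.776 * 100 = 77.6%

77.6


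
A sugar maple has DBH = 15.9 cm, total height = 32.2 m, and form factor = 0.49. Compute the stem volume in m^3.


Formula: V = pi * (DBH/200)^2 * H * ff
Radius = DBH/200 = 15.9/200 = 0.0795 m
Radius^2 = 0.0795^2 = 0.00632025 m^2
V = pi * 0.00632025 * 32.2 * 0.49
V = 0.313 m^3

0.313


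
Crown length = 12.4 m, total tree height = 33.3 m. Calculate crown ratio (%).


Formula: Crown Ratio = (Crown Length / Total Height) * 100
CR = (12.4 m / 33.3 m) * 100
CR = 0.3724 * 100 = 37.2%

37.2


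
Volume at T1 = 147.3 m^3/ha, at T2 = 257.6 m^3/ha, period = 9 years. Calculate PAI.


Formula: PAI = (V_T2 - V_T1) / (T2 - T1)
Volume increment = 257.6 - 147.3 = 110.3 m^3/ha
PAI = 110.3 / 9 = 12.26 m^3/ha/year

12.26


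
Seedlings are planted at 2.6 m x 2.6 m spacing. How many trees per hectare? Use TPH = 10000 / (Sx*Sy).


Formula: TPH = 10000 m^2/ha / (spacing_x * spacing_y)
Area per tree = 2.6 m * 2.6 m = 6.76 m^2
TPH = 10000 / 6.76 = 1479 trees/ha

1479


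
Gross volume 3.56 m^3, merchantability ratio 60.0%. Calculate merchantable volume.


Formula: MV = V_total * (merchantable_pct / 100)
Merchantable fraction = 60.0% / 100 = 0.6
MV = 3.56 m^3 * 0.6 = 2.136 m^3

2.136


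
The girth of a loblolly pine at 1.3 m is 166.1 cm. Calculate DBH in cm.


Formula: DBH = C / pi
DBH = 166.1 / pi
pi = 3.14159...
DBH = 52.9 cm

52.9


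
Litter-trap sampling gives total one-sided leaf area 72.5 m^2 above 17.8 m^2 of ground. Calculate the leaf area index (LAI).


Formula: LAI = total leaf area / ground area  (dimensionless)
LAI = 72.5 m^2 / 17.8 m^2
LAI = 4.07

4.07


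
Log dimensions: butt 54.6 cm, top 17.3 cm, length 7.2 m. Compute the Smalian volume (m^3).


Smalian: V = (A1 + A2)/2 * L,  A = pi*(D/200)^2
A1 = pi*(54.6/200)^2 = 0.23414 m^2
A2 = pi*(17.3/200)^2 = 0.023506 m^2
V = (0.23414+0.023506)/2*7.2 = 0.9275 m^3

0.9275


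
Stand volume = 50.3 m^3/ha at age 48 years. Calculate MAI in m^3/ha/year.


Formula: MAI = Total Volume / Stand Age
MAI = 50.3 m^3/ha / 48 years
MAI = 1.05 m^3/ha/year

1.05


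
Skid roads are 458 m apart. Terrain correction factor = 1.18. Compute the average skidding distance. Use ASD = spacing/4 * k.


Formula: ASD = (spacing / 4) * correction
Uncorrected distance = spacing / 4 = 458 / 4 = 114.5 m
ASD = 114.5 * 1.18 = 135 m

135


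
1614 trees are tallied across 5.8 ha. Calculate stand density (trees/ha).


Formula: Stand Density = N_trees / Area_ha
Density = 1614 trees / 5.8 ha
Density = 278 trees/ha

278


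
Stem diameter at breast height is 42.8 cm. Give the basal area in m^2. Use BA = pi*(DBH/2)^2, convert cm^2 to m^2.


Formula: BA = pi * (DBH/2)^2 / 10000  (cm^2 to m^2)
Radius = DBH/2 = 42.8/2 = 21.4 cm
BA = pi * 21.4^2 / 10000
   = 1438.7238 cm^2 / 10000
   = 0.1439 m^2

0.1439


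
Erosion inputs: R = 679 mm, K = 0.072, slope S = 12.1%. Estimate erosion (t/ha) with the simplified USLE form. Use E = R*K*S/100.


Formula: E = R * K * S / 100  (simplified USLE)
R * K = 679 * 0.072 = 48.888
E = 48.888 * 12.1 / 100 = 5.92 t/ha

5.92
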